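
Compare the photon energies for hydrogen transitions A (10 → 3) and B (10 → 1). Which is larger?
10 → 1

Calculate the energy for each transition:

Transition 10 → 3:
ΔE₁ = |E_3 - E_10| = |-13.6057/3² - (-13.6057/10²)|
ΔE₁ = |-1.51174444444 - (-0.13605700000)| = 1.37568744 eV

Transition 10 → 1:
ΔE₂ = |E_1 - E_10| = |-13.6057/1² - (-13.6057/10²)|
ΔE₂ = |-13.60570000000 - (-0.13605700000)| = 13.46964300 eV

Since 13.46964300 eV > 1.37568744 eV, the transition 10 → 1 emits the more energetic photon.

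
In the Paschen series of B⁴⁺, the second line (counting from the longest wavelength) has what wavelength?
51.25866 nm

The lines of a series are numbered from the longest wavelength (smallest ΔE) outward; the second line is the transition from n = n_f + 2 to n_f.
The Paschen series has all transitions ending at n_f = 3.

For B⁴⁺ (Z = 5), the second line (β-line) is the jump from n = 5 to n = 3:
E_5 = -13.6057 × 5² / 5² = -13.6057000 eV
E_3 = -13.6057 × 5² / 3² = -37.7936111 eV
ΔE = E_5 - E_3 = 24.1879111 eV

λ = hc/E = 1239.84 eV·nm / 24.1879111 eV
λ = 51.25866 nm

This is the β-line of the Paschen series in B⁴⁺.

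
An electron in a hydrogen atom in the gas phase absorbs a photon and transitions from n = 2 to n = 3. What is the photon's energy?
1.89 eV

The energy levels of a hydrogen-like atom are E_n = -13.6057 eV / n².

Energy at n = 2: E_2 = -13.6057 / 2² = -3.40143 eV
Energy at n = 3: E_3 = -13.6057 / 3² = -1.51174 eV

The excitation energy is the difference:
ΔE = E_3 - E_2
ΔE = -1.51174 - (-3.40143)
ΔE = 1.89 eV

Since this is positive, energy must be absorbed (photon absorption).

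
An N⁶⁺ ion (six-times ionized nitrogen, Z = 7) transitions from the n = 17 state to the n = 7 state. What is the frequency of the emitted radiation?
2.73e+15 Hz

First, find the transition energy:
E_17 = -13.6057 × 7² / 17² = -2.306849 eV
E_7 = -13.6057 × 7² / 7² = -13.605700 eV
|ΔE| = |E_7 - E_17| = 11.298851 eV

Convert to Joules: E = 11.298851 eV × (1.602177 × 10⁻¹⁹ J/eV) = 1.8103e-18 J

Using E = hf:
f = E/h = 1.8103e-18 J / (6.62607 × 10⁻³⁴ J·s)
f = 2.73e+15 Hz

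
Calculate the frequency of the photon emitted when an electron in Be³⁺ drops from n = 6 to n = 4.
1.82769e+15 Hz

First, find the transition energy:
E_6 = -13.6057 × 4² / 6² = -6.04697778 eV
E_4 = -13.6057 × 4² / 4² = -13.60570000 eV
|ΔE| = |E_4 - E_6| = 7.55872222 eV

Convert to Joules: E = 7.55872222 eV × (1.602177 × 10⁻¹⁹ J/eV) = 1.2110411e-18 J

Using E = hf:
f = E/h = 1.2110411e-18 J / (6.62607 × 10⁻³⁴ J·s)
f = 1.82769e+15 Hz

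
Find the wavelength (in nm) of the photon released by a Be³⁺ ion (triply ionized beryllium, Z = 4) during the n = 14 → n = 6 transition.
251.16745 nm

First, find the transition energy using E_n = -13.6057 Z² / n² eV:
E_14 = -13.6057 × 4² / 14² = -1.110669388 eV
E_6 = -13.6057 × 4² / 6² = -6.046977778 eV

Photon energy: |ΔE| = |E_6 - E_14| = 4.936308390 eV

Convert to wavelength using E = hc/λ with hc = 1239.84 eV·nm:
λ = hc/E = 1239.84 eV·nm / 4.936308390 eV
λ = 251.16745 nm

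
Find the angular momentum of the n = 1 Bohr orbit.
1.055e-34 J·s (or 1ℏ)

In the Bohr model, angular momentum is quantized:
L = nℏ

where ℏ = h/(2π) = 1.05457e-34 J·s

For n = 1:
L = 1 × 1.05457e-34 J·s
L = 1.055e-34 J·s

This can also be written as L = 1ℏ.
The angular momentum is an integer multiple of the reduced Planck constant.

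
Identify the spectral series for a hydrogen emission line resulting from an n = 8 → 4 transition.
Brackett series

The spectral series in hydrogen are named based on the final (lower) energy level:
- Lyman series: n_final = 1 (ultraviolet)
- Balmer series: n_final = 2 (visible/near-UV)
- Paschen series: n_final = 3 (infrared)
- Brackett series: n_final = 4 (infrared)
- Pfund series: n_final = 5 (far infrared)

Since this transition ends at n = 4, it belongs to the Brackett series.

For reference, this 8 → 4 line has photon energy
ΔE = 13.6057 eV × (1/4² - 1/8²) = 0.6377671875 eV,
corresponding to wavelength λ = hc/ΔE = 1239.84 eV·nm / 0.6377671875 eV = 1944.0323 nm in the infrared region.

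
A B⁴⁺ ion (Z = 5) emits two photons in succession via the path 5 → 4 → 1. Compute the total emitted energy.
326.53680 eV

The energy levels of B⁴⁺ are E_n = -13.6057 × 5² / n² eV.

First transition (5 → 4):
ΔE₁ = |E_4 - E_5|
ΔE₁ = |-21.25890625000 - (-13.60570000000)| = 7.65320625 eV

Second transition (4 → 1):
ΔE₂ = |E_1 - E_4|
ΔE₂ = |-340.14250000000 - (-21.25890625000)| = 318.88359375 eV

Total energy released:
E_total = ΔE₁ + ΔE₂ = 7.65320625 + 318.88359375 = 326.53680 eV

Note: This equals the direct transition 5 → 1: 326.53680 eV ✓
Energy is conserved regardless of the path taken.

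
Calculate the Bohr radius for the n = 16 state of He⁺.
6.773468 nm (or 67.734683 Å)

The Bohr radius formula is:
r_n = n² a₀ / Z

where a₀ = 0.052917721 nm is the Bohr radius.

For He⁺ (Z = 2) at n = 16:
r_16 = 16² × 0.052917721 nm / 2
r_16 = 256 × 0.052917721 nm / 2
r_16 = 13.5469366 nm / 2
r_16 = 6.773468 nm

The electron orbits at approximately 6.773468 nm from the nucleus.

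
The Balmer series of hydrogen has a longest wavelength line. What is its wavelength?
656.11089 nm

The longest wavelength corresponds to the smallest energy transition in the series.
The Balmer series has all transitions ending at n_f = 2.

For H, the first line (α-line) is the jump from n = 3 to n = 2:
E_3 = -13.6057 / 3² = -1.511744444 eV
E_2 = -13.6057 / 2² = -3.401425000 eV
ΔE = E_3 - E_2 = 1.889680556 eV

λ = hc/E = 1239.84 eV·nm / 1.889680556 eV
λ = 656.11089 nm

This is the α-line of the Balmer series in H.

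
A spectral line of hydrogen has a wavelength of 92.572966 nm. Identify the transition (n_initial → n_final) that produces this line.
n = 8 → n = 1

First, find the photon energy from the wavelength (hc = 1239.84 eV·nm):
E = hc/λ = 1239.84 eV·nm / 92.572966 nm = 13.393111 eV

The energy levels of hydrogen satisfy E_n = -13.6057 / n² eV, so an emission n_i → n_f releases
ΔE = 13.6057 × (1/n_f² − 1/n_i²) eV.

Setting ΔE equal to the photon energy:
1/n_f² − 1/n_i² = 13.393111 / 13.6057 = 0.98437500

Since 1/n_i² must be positive, we need 1/n_f² > 0.98437500, i.e. n_f ≤ 1. For each allowed n_f, solve n_i = (1/n_f² − 0.98437500)^(−1/2) and check whether it is a whole number:
  n_f = 1: 1/n_i² = 1.00000000 − 0.98437500 = 0.01562500 → n_i = 8.000  → integer, n_i = 8 ✓

Only n_f = 1 gives an integer upper level, n_i = 8.

The transition is from n = 8 to n = 1 (emission).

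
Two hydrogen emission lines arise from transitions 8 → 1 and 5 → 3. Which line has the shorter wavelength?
8 → 1

Calculate the energy for each transition:

Transition 8 → 1:
ΔE₁ = |E_1 - E_8| = |-13.6057/1² - (-13.6057/8²)|
ΔE₁ = |-13.605700000000 - (-0.212589062500)| = 13.393110938 eV

Transition 5 → 3:
ΔE₂ = |E_3 - E_5| = |-13.6057/3² - (-13.6057/5²)|
ΔE₂ = |-1.511744444444 - (-0.544228000000)| = 0.967516444 eV

Since 13.393110938 eV > 0.967516444 eV, the transition 8 → 1 emits the more energetic photon.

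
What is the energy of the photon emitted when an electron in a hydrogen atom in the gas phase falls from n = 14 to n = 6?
0.308519 eV

The energy levels are E_n = -13.6057 eV / n².

Energy at n = 14: E_14 = -13.6057 / 14² = -0.069416837 eV
Energy at n = 6: E_6 = -13.6057 / 6² = -0.377936111 eV

For emission (electron falling to lower state), the photon energy is:
E_photon = E_14 - E_6 = |-0.069416837 - (-0.377936111)|
E_photon = 0.308519 eV

This energy is carried away by the emitted photon.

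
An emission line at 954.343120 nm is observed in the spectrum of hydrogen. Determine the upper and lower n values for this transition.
n = 8 → n = 3

First, find the photon energy from the wavelength (hc = 1239.84 eV·nm):
E = hc/λ = 1239.84 eV·nm / 954.343120 nm = 1.2991554 eV

The energy levels of hydrogen satisfy E_n = -13.6057 / n² eV, so an emission n_i → n_f releases
ΔE = 13.6057 × (1/n_f² − 1/n_i²) eV.

Setting ΔE equal to the photon energy:
1/n_f² − 1/n_i² = 1.2991554 / 13.6057 = 0.095486112

Since 1/n_i² must be positive, we need 1/n_f² > 0.095486112, i.e. n_f ≤ 3. For each allowed n_f, solve n_i = (1/n_f² − 0.095486112)^(−1/2) and check whether it is a whole number:
  n_f = 1: 1/n_i² = 1.000000000 − 0.095486112 = 0.904513888 → n_i = 1.051  (not an integer) ✗
  n_f = 2: 1/n_i² = 0.250000000 − 0.095486112 = 0.154513888 → n_i = 2.544  (not an integer) ✗
  n_f = 3: 1/n_i² = 0.111111111 − 0.095486112 = 0.015624999 → n_i = 8.000  → integer, n_i = 8 ✓

Only n_f = 3 gives an integer upper level, n_i = 8.

The transition is from n = 8 to n = 3 (emission).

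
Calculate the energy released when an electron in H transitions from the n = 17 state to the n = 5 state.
0.50 eV

The energy levels are E_n = -13.6057 eV / n².

Energy at n = 17: E_17 = -13.6057 / 17² = -0.04708 eV
Energy at n = 5: E_5 = -13.6057 / 5² = -0.54423 eV

For emission (electron falling to lower state), the photon energy is:
E_photon = E_17 - E_5 = |-0.04708 - (-0.54423)|
E_photon = 0.50 eV

This energy is carried away by the emitted photon.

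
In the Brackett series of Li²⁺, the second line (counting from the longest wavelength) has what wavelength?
291.604842 nm

The lines of a series are numbered from the longest wavelength (smallest ΔE) outward; the second line is the transition from n = n_f + 2 to n_f.
The Brackett series has all transitions ending at n_f = 4.

For Li²⁺ (Z = 3), the second line (β-line) is the jump from n = 6 to n = 4:
E_6 = -13.6057 × 3² / 6² = -3.4014250000 eV
E_4 = -13.6057 × 3² / 4² = -7.6532062500 eV
ΔE = E_6 - E_4 = 4.2517812500 eV

λ = hc/E = 1239.84 eV·nm / 4.2517812500 eV
λ = 291.604842 nm

This is the β-line of the Brackett series in Li²⁺.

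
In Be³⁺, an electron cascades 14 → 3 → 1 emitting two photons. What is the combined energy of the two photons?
216.58053 eV

The energy levels of Be³⁺ are E_n = -13.6057 × 4² / n² eV.

First transition (14 → 3):
ΔE₁ = |E_3 - E_14|
ΔE₁ = |-24.18791111111 - (-1.11066938776)| = 23.07724172 eV

Second transition (3 → 1):
ΔE₂ = |E_1 - E_3|
ΔE₂ = |-217.69120000000 - (-24.18791111111)| = 193.50328889 eV

Total energy released:
E_total = ΔE₁ + ΔE₂ = 23.07724172 + 193.50328889 = 216.58053 eV

Note: This equals the direct transition 14 → 1: 216.58053 eV ✓
Energy is conserved regardless of the path taken.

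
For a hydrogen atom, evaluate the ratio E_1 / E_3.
9.000

Using E_n = -13.6057 Z² / n² eV with Z = 1:

E_1 = -13.6057 / 1² = -13.6057 / 1 = -13.605700000 eV
E_3 = -13.6057 / 3² = -13.6057 / 9 = -1.511744444 eV

The ratio is:
E_1/E_3 = (-13.605700000) / (-1.511744444)
E_1/E_3 = (-13.6057/1) / (-13.6057/9)
E_1/E_3 = 9/1
E_1/E_3 = 9.000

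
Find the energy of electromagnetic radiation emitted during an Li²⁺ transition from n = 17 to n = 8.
1.49 eV

The energy levels are E_n = -13.6057 Z² eV / n².

Energy at n = 17: E_17 = -13.6057 × 3² / 17² = -0.42371 eV
Energy at n = 8: E_8 = -13.6057 × 3² / 8² = -1.91330 eV

For emission (electron falling to lower state), the photon energy is:
E_photon = E_17 - E_8 = |-0.42371 - (-1.91330)|
E_photon = 1.49 eV

This energy is carried away by the emitted photon.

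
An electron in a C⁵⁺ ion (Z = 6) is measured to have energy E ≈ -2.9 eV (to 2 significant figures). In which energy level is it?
n = 13

The exact energy levels follow E_n = -13.6057 Z² / n² eV with Z = 6.

The measured value (-2.9 eV) is reported to only 2 significant figures, so we must test candidate n values and see which one matches to that precision.

Candidate energies:
  n = 11:  E = -13.6057 × 6² / 11² = -4.047977 eV
  n = 12:  E = -13.6057 × 6² / 12² = -3.401425 eV
  n = 13:  E = -13.6057 × 6² / 13² = -2.898256 eV  ← matches
  n = 14:  E = -13.6057 × 6² / 14² = -2.499006 eV
  n = 15:  E = -13.6057 × 6² / 15² = -2.176912 eV

Checking against the measurement of -2.9 eV (2 sig figs), only n = 13 agrees:
E_13 = -2.898256 eV, which rounds to -2.9 eV ✓

Therefore n = 13.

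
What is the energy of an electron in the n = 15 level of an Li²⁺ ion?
-0.544228 eV

For hydrogen-like ions, the energy levels scale with Z²:
E_n = -13.6057 Z² / n² eV

For Li²⁺ (Z = 3) at n = 15:
E_15 = -13.6057 × 3² / 15²
E_15 = -13.6057 × 9 / 225
E_15 = -122.4513 / 225
E_15 = -0.544228 eV

The energy is 9 times more negative than hydrogen at the same n due to the stronger nuclear charge.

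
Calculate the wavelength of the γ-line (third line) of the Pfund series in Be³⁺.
233.65773 nm

The lines of a series are numbered from the longest wavelength (smallest ΔE) outward; the third line is the transition from n = n_f + 3 to n_f.
The Pfund series has all transitions ending at n_f = 5.

For Be³⁺ (Z = 4), the third line (γ-line) is the jump from n = 8 to n = 5:
E_8 = -13.6057 × 4² / 8² = -3.401425000 eV
E_5 = -13.6057 × 4² / 5² = -8.707648000 eV
ΔE = E_8 - E_5 = 5.306223000 eV

λ = hc/E = 1239.84 eV·nm / 5.306223000 eV
λ = 233.65773 nm

This is the γ-line of the Pfund series in Be³⁺.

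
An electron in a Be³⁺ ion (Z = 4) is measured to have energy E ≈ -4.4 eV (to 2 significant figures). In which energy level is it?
n = 7

The exact energy levels follow E_n = -13.6057 Z² / n² eV with Z = 4.

The measured value (-4.4 eV) is reported to only 2 significant figures, so we must test candidate n values and see which one matches to that precision.

Candidate energies:
  n = 5:  E = -13.6057 × 4² / 5² = -8.70765 eV
  n = 6:  E = -13.6057 × 4² / 6² = -6.04698 eV
  n = 7:  E = -13.6057 × 4² / 7² = -4.44268 eV  ← matches
  n = 8:  E = -13.6057 × 4² / 8² = -3.40143 eV
  n = 9:  E = -13.6057 × 4² / 9² = -2.68755 eV

Checking against the measurement of -4.4 eV (2 sig figs), only n = 7 agrees:
E_7 = -4.44268 eV, which rounds to -4.4 eV ✓

Therefore n = 7.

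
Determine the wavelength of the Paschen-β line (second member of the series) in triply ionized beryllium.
80.09 nm

The lines of a series are numbered from the longest wavelength (smallest ΔE) outward; the second line is the transition from n = n_f + 2 to n_f.
The Paschen series has all transitions ending at n_f = 3.

For Be³⁺ (Z = 4), the second line (β-line) is the jump from n = 5 to n = 3:
E_5 = -13.6057 × 4² / 5² = -8.7076 eV
E_3 = -13.6057 × 4² / 3² = -24.1879 eV
ΔE = E_5 - E_3 = 15.4803 eV

λ = hc/E = 1239.84 eV·nm / 15.4803 eV
λ = 80.09 nm

This is the β-line of the Paschen series in Be³⁺.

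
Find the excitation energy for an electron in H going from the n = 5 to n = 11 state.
0.4318 eV

The energy levels of a hydrogen-like atom are E_n = -13.6057 eV / n².

Energy at n = 5: E_5 = -13.6057 / 5² = -0.5442280 eV
Energy at n = 11: E_11 = -13.6057 / 11² = -0.1124438 eV

The excitation energy is the difference:
ΔE = E_11 - E_5
ΔE = -0.1124438 - (-0.5442280)
ΔE = 0.4318 eV

Since this is positive, energy must be absorbed (photon absorption).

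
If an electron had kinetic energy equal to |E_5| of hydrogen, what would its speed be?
4.38e+05 m/s (or 0.1459% of c)

The binding energy at n = 5 for hydrogen is:
E_5 = -13.6057/5² = -0.544228 eV
|E_5| = 0.544228 eV

Convert to Joules:
KE = 0.544228 eV × (1.602177 × 10⁻¹⁹ J/eV) = 8.7195e-20 J

Using KE = ½mv²:
v = √(2·KE/m_e)
v = √(2 × 8.7195e-20 J / 9.10938 × 10⁻³¹ kg)
v = 4.38e+05 m/s

This is approximately 0.1459% the speed of light.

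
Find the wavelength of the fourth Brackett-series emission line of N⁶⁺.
39.674 nm

The lines of a series are numbered from the longest wavelength (smallest ΔE) outward; the fourth line is the transition from n = n_f + 4 to n_f.
The Brackett series has all transitions ending at n_f = 4.

For N⁶⁺ (Z = 7), the fourth line (δ-line) is the jump from n = 8 to n = 4:
E_8 = -13.6057 × 7² / 8² = -10.41686 eV
E_4 = -13.6057 × 7² / 4² = -41.66746 eV
ΔE = E_8 - E_4 = 31.25060 eV

λ = hc/E = 1239.84 eV·nm / 31.25060 eV
λ = 39.674 nm

This is the δ-line of the Brackett series in N⁶⁺.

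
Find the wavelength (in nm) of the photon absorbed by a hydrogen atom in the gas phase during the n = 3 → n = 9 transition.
922.65595 nm

First, find the transition energy using E_n = -13.6057 / n² eV:
E_3 = -13.6057 / 3² = -1.511744444 eV
E_9 = -13.6057 / 9² = -0.167971605 eV

Photon energy: |ΔE| = |E_9 - E_3| = 1.343772839 eV

Convert to wavelength using E = hc/λ with hc = 1239.84 eV·nm:
λ = hc/E = 1239.84 eV·nm / 1.343772839 eV
λ = 922.65595 nm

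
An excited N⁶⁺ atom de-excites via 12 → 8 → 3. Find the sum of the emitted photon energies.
69.446 eV

The energy levels of N⁶⁺ are E_n = -13.6057 × 7² / n² eV.

First transition (12 → 8):
ΔE₁ = |E_8 - E_12|
ΔE₁ = |-10.416864063 - (-4.629717361)| = 5.787147 eV

Second transition (8 → 3):
ΔE₂ = |E_3 - E_8|
ΔE₂ = |-74.075477778 - (-10.416864063)| = 63.658614 eV

Total energy released:
E_total = ΔE₁ + ΔE₂ = 5.787147 + 63.658614 = 69.446 eV

Note: This equals the direct transition 12 → 3: 69.446 eV ✓
Energy is conserved regardless of the path taken.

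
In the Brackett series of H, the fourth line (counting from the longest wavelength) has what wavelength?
1944.03228 nm

The lines of a series are numbered from the longest wavelength (smallest ΔE) outward; the fourth line is the transition from n = n_f + 4 to n_f.
The Brackett series has all transitions ending at n_f = 4.

For H, the fourth line (δ-line) is the jump from n = 8 to n = 4:
E_8 = -13.6057 / 8² = -0.21258906250 eV
E_4 = -13.6057 / 4² = -0.85035625000 eV
ΔE = E_8 - E_4 = 0.63776718750 eV

λ = hc/E = 1239.84 eV·nm / 0.63776718750 eV
λ = 1944.03228 nm

This is the δ-line of the Brackett series in H.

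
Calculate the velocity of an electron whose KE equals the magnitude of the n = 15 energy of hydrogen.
1.45846e+05 m/s (or 0.048649% of c)

The binding energy at n = 15 for hydrogen is:
E_15 = -13.6057/15² = -0.0604697778 eV
|E_15| = 0.0604697778 eV

Convert to Joules:
KE = 0.0604697778 eV × (1.602177 × 10⁻¹⁹ J/eV) = 9.6883287e-21 J

Using KE = ½mv²:
v = √(2·KE/m_e)
v = √(2 × 9.6883287e-21 J / 9.10938 × 10⁻³¹ kg)
v = 1.45846e+05 m/s

This is approximately 0.048649% the speed of light.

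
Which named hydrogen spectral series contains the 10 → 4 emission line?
Brackett series

The spectral series in hydrogen are named based on the final (lower) energy level:
- Lyman series: n_final = 1 (ultraviolet)
- Balmer series: n_final = 2 (visible/near-UV)
- Paschen series: n_final = 3 (infrared)
- Brackett series: n_final = 4 (infrared)
- Pfund series: n_final = 5 (far infrared)

Since this transition ends at n = 4, it belongs to the Brackett series.

For reference, this 10 → 4 line has photon energy
ΔE = 13.6057 eV × (1/4² - 1/10²) = 0.71429925 eV,
corresponding to wavelength λ = hc/ΔE = 1239.84 eV·nm / 0.71429925 eV = 1735.74 nm in the infrared region.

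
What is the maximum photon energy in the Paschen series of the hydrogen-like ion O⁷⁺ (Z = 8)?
96.75164 eV

The series limit corresponds to the transition from n = ∞ to n = 3.
This is the highest energy (shortest wavelength) transition in the Paschen series.

E_∞ = 0 eV
E_3 = -13.6057 × 8² / 3² = -96.75164 eV

Energy at series limit:
ΔE = E_∞ - E_3 = 0 - (-96.75164) = 96.75164 eV

This energy equals the ionization energy from the n = 3 state of O⁷⁺.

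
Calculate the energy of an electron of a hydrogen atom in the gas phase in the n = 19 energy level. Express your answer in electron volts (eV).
-0.04 eV

The energy levels of a hydrogen-like atom are given by:
E_n = -13.6057 eV / n²

For n = 19:
E_19 = -13.6057 eV / 19²
E_19 = -13.6057 eV / 361
E_19 = -0.04 eV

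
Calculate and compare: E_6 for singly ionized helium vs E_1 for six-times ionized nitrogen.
N⁶⁺ at n = 1 (E = -666.679300 eV)

Using E_n = -13.6057 Z² / n² eV:

He⁺ (Z = 2) at n = 6:
E = -13.6057 × 2² / 6² = -13.6057 × 4 / 36 = -1.511744444 eV

N⁶⁺ (Z = 7) at n = 1:
E = -13.6057 × 7² / 1² = -13.6057 × 49 / 1 = -666.679300000 eV

Since -666.679300000 eV < -1.511744444 eV,
N⁶⁺ at n = 1 is more tightly bound (requires more energy to ionize).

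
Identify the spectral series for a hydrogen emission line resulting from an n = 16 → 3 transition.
Paschen series

The spectral series in hydrogen are named based on the final (lower) energy level:
- Lyman series: n_final = 1 (ultraviolet)
- Balmer series: n_final = 2 (visible/near-UV)
- Paschen series: n_final = 3 (infrared)
- Brackett series: n_final = 4 (infrared)
- Pfund series: n_final = 5 (far infrared)

Since this transition ends at n = 3, it belongs to the Paschen series.

For reference, this 16 → 3 line has photon energy
ΔE = 13.6057 eV × (1/3² - 1/16²) = 1.4585971788 eV,
corresponding to wavelength λ = hc/ΔE = 1239.84 eV·nm / 1.4585971788 eV = 850.022212 nm in the infrared region.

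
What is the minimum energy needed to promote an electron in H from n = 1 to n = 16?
13.55 eV

The energy levels of a hydrogen-like atom are E_n = -13.6057 eV / n².

Energy at n = 1: E_1 = -13.6057 / 1² = -13.60570 eV
Energy at n = 16: E_16 = -13.6057 / 16² = -0.05315 eV

The excitation energy is the difference:
ΔE = E_16 - E_1
ΔE = -0.05315 - (-13.60570)
ΔE = 13.55 eV

Since this is positive, energy must be absorbed (photon absorption).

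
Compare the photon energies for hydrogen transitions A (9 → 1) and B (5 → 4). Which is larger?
9 → 1

Calculate the energy for each transition:

Transition 9 → 1:
ΔE₁ = |E_1 - E_9| = |-13.6057/1² - (-13.6057/9²)|
ΔE₁ = |-13.605700000 - (-0.167971605)| = 13.437728 eV

Transition 5 → 4:
ΔE₂ = |E_4 - E_5| = |-13.6057/4² - (-13.6057/5²)|
ΔE₂ = |-0.850356250 - (-0.544228000)| = 0.306128 eV

Since 13.437728 eV > 0.306128 eV, the transition 9 → 1 emits the more energetic photon.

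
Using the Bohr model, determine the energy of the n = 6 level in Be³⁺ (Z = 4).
-6.0470 eV

For hydrogen-like ions, the energy levels scale with Z²:
E_n = -13.6057 Z² / n² eV

For Be³⁺ (Z = 4) at n = 6:
E_6 = -13.6057 × 4² / 6²
E_6 = -13.6057 × 16 / 36
E_6 = -217.6912 / 36
E_6 = -6.0470 eV

The energy is 16 times more negative than hydrogen at the same n due to the stronger nuclear charge.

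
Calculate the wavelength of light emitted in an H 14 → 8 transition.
8659.78 nm

First, find the transition energy using E_n = -13.6057 / n² eV:
E_14 = -13.6057 / 14² = -0.06941684 eV
E_8 = -13.6057 / 8² = -0.21258906 eV

Photon energy: |ΔE| = |E_8 - E_14| = 0.14317222 eV

Convert to wavelength using E = hc/λ with hc = 1239.84 eV·nm:
λ = hc/E = 1239.84 eV·nm / 0.14317222 eV
λ = 8659.78 nm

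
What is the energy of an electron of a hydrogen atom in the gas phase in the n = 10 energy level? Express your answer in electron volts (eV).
-0.1361 eV

The energy levels of a hydrogen-like atom are given by:
E_n = -13.6057 eV / n²

For n = 10:
E_10 = -13.6057 eV / 10²
E_10 = -13.6057 eV / 100
E_10 = -0.1361 eV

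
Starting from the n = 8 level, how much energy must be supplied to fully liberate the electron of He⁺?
0.85036 eV

The ionization energy is the energy needed to remove the electron completely (n → ∞).

For a hydrogen-like ion with Z = 2, E_n = -13.6057 Z² / n² eV.

At n = 8: E_8 = -13.6057 × 2² / 8² = -0.85035625 eV
At n = ∞: E_∞ = 0 eV

Ionization energy = E_∞ - E_8 = 0 - (-0.85035625) = 0.85035625 eV
Ionization energy ≈ 0.85036 eV

This is also called the binding energy of the electron in state n = 8.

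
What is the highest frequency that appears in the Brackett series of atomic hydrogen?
2.05615e+14 Hz

The series limit corresponds to the transition from n = ∞ to n = 4.
This is the highest energy (shortest wavelength) transition in the Brackett series.

E_∞ = 0 eV
E_4 = -13.6057 / 4² = -0.850356250 eV

Energy at series limit:
ΔE = E_∞ - E_4 = 0 - (-0.850356250) = 0.850356250 eV
E = 0.850356250 eV × (1.602177 × 10⁻¹⁹ J/eV) = 1.3624212e-19 J
f = E/h = 1.3624212e-19 J / (6.62607 × 10⁻³⁴ J·s) = 2.05615e+14 Hz

This energy equals the ionization energy from the n = 4 state of hydrogen.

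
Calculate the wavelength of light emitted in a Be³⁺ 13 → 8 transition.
586.6812 nm

First, find the transition energy using E_n = -13.6057 Z² / n² eV:
E_13 = -13.6057 × 4² / 13² = -1.28811361 eV
E_8 = -13.6057 × 4² / 8² = -3.40142500 eV

Photon energy: |ΔE| = |E_8 - E_13| = 2.11331139 eV

Convert to wavelength using E = hc/λ with hc = 1239.84 eV·nm:
λ = hc/E = 1239.84 eV·nm / 2.11331139 eV
λ = 586.6812 nm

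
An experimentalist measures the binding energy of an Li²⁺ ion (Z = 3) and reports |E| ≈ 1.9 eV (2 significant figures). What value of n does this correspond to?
n = 8

The exact energy levels follow E_n = -13.6057 Z² / n² eV with Z = 3.

The measured value (-1.9 eV) is reported to only 2 significant figures, so we must test candidate n values and see which one matches to that precision.

Candidate energies:
  n = 6:  E = -13.6057 × 3² / 6² = -3.40143 eV
  n = 7:  E = -13.6057 × 3² / 7² = -2.49901 eV
  n = 8:  E = -13.6057 × 3² / 8² = -1.91330 eV  ← matches
  n = 9:  E = -13.6057 × 3² / 9² = -1.51174 eV
  n = 10:  E = -13.6057 × 3² / 10² = -1.22451 eV

Checking against the measurement of -1.9 eV (2 sig figs), only n = 8 agrees:
E_8 = -1.91330 eV, which rounds to -1.9 eV ✓

Therefore n = 8.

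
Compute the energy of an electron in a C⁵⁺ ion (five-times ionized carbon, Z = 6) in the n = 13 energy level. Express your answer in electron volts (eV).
-2.898 eV

The energy levels of a hydrogen-like atom are given by:
E_n = -13.6057 Z² / n² eV  (with Z = 6 for C⁵⁺)

For n = 13:
E_13 = -13.6057 × 6² / 13²
E_13 = -13.6057 × 36 / 169
E_13 = -2.898 eV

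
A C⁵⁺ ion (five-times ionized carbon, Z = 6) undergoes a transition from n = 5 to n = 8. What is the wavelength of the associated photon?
103.85 nm

First, find the transition energy using E_n = -13.6057 Z² / n² eV:
E_5 = -13.6057 × 6² / 5² = -19.59221 eV
E_8 = -13.6057 × 6² / 8² = -7.65321 eV

Photon energy: |ΔE| = |E_8 - E_5| = 11.93900 eV

Convert to wavelength using E = hc/λ with hc = 1239.84 eV·nm:
λ = hc/E = 1239.84 eV·nm / 11.93900 eV
λ = 103.85 nm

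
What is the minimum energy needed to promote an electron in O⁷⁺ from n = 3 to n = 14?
92.309 eV

The energy levels of a hydrogen-like atom are E_n = -13.6057 Z² eV / n².

Energy at n = 3: E_3 = -13.6057 × 8² / 3² = -96.751644 eV
Energy at n = 14: E_14 = -13.6057 × 8² / 14² = -4.442678 eV

The excitation energy is the difference:
ΔE = E_14 - E_3
ΔE = -4.442678 - (-96.751644)
ΔE = 92.309 eV

Since this is positive, energy must be absorbed (photon absorption).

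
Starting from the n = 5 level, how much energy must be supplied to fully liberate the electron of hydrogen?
0.544 eV

The ionization energy is the energy needed to remove the electron completely (n → ∞).

For hydrogen, E_n = -13.6057 eV / n².

At n = 5: E_5 = -13.6057 / 5² = -0.544228 eV
At n = ∞: E_∞ = 0 eV

Ionization energy = E_∞ - E_5 = 0 - (-0.544228) = 0.544228 eV
Ionization energy ≈ 0.544 eV

This is also called the binding energy of the electron in state n = 5.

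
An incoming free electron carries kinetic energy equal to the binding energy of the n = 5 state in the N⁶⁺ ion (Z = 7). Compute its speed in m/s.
3.06277e+06 m/s (or 1.021630% of c)

The binding energy at n = 5 for N⁶⁺ is:
E_5 = -13.6057 × 7²/5² = -26.66717200 eV
|E_5| = 26.66717200 eV

Convert to Joules:
KE = 26.66717200 eV × (1.602177 × 10⁻¹⁹ J/eV) = 4.2725530e-18 J

Using KE = ½mv²:
v = √(2·KE/m_e)
v = √(2 × 4.2725530e-18 J / 9.10938 × 10⁻³¹ kg)
v = 3.06277e+06 m/s

This is approximately 1.021630% the speed of light.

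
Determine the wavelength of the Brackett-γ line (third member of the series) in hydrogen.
2164.9450 nm

The lines of a series are numbered from the longest wavelength (smallest ΔE) outward; the third line is the transition from n = n_f + 3 to n_f.
The Brackett series has all transitions ending at n_f = 4.

For H, the third line (γ-line) is the jump from n = 7 to n = 4:
E_7 = -13.6057 / 7² = -0.2776673469 eV
E_4 = -13.6057 / 4² = -0.8503562500 eV
ΔE = E_7 - E_4 = 0.5726889031 eV

λ = hc/E = 1239.84 eV·nm / 0.5726889031 eV
λ = 2164.9450 nm

This is the γ-line of the Brackett series in H.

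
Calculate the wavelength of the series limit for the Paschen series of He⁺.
205.03465 nm

The series limit corresponds to the transition from n = ∞ to n = 3.
This is the highest energy (shortest wavelength) transition in the Paschen series.

E_∞ = 0 eV
E_3 = -13.6057 × 2² / 3² = -6.046977778 eV

Energy at series limit:
ΔE = E_∞ - E_3 = 0 - (-6.046977778) = 6.046977778 eV
λ = hc/E = 1239.84 eV·nm / 6.046977778 eV = 205.03465 nm

This energy equals the ionization energy from the n = 3 state of He⁺.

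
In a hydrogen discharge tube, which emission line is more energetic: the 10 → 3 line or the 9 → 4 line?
10 → 3

Calculate the energy for each transition:

Transition 10 → 3:
ΔE₁ = |E_3 - E_10| = |-13.6057/3² - (-13.6057/10²)|
ΔE₁ = |-1.51174444 - (-0.13605700)| = 1.37569 eV

Transition 9 → 4:
ΔE₂ = |E_4 - E_9| = |-13.6057/4² - (-13.6057/9²)|
ΔE₂ = |-0.85035625 - (-0.16797160)| = 0.68238 eV

Since 1.37569 eV > 0.68238 eV, the transition 10 → 3 emits the more energetic photon.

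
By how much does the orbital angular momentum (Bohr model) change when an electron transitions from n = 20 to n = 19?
1.055e-34 J·s (or 1ℏ)

In the Bohr model, L_n = nℏ where ℏ = 1.05457e-34 J·s.

L_20 = 20ℏ = 2.10914e-33 J·s
L_19 = 19ℏ = 2.00368e-33 J·s

ΔL = L_20 - L_19 = (20 - 19)ℏ = 1ℏ
ΔL = 1 × 1.05457e-34 J·s = 1.055e-34 J·s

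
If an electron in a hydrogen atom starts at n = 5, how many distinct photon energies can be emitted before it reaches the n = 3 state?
3

The electron can occupy levels n = 3, 4, ..., 5 during de-excitation — that is m = 5 - 3 + 1 = 3 distinct levels.

The number of distinct spectral lines equals the number of ways to choose 2 of these m levels (each pair gives one possible emission transition):

Number of lines = m(m-1)/2 = 3×2/2 = 3

These correspond to all possible transitions between the 3 levels:
5 → 4, 5 → 3, 4 → 3

Each transition produces a photon with a unique energy (and thus wavelength). This count does not depend on Z.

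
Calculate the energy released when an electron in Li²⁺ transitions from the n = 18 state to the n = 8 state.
1.535365 eV

The energy levels are E_n = -13.6057 Z² eV / n².

Energy at n = 18: E_18 = -13.6057 × 3² / 18² = -0.377936111 eV
Energy at n = 8: E_8 = -13.6057 × 3² / 8² = -1.913301563 eV

For emission (electron falling to lower state), the photon energy is:
E_photon = E_18 - E_8 = |-0.377936111 - (-1.913301563)|
E_photon = 1.535365 eV

This energy is carried away by the emitted photon.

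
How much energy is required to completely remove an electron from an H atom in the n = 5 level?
0.544 eV

The ionization energy is the energy needed to remove the electron completely (n → ∞).

For hydrogen, E_n = -13.6057 eV / n².

At n = 5: E_5 = -13.6057 / 5² = -0.544228 eV
At n = ∞: E_∞ = 0 eV

Ionization energy = E_∞ - E_5 = 0 - (-0.544228) = 0.544228 eV
Ionization energy ≈ 0.544 eV

This is also called the binding energy of the electron in state n = 5.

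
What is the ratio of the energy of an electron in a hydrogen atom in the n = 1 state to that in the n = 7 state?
49.00000

Using E_n = -13.6057 Z² / n² eV with Z = 1:

E_1 = -13.6057 / 1² = -13.6057 / 1 = -13.60570000000 eV
E_7 = -13.6057 / 7² = -13.6057 / 49 = -0.27766734694 eV

The ratio is:
E_1/E_7 = (-13.60570000000) / (-0.27766734694)
E_1/E_7 = (-13.6057/1) / (-13.6057/49)
E_1/E_7 = 49/1
E_1/E_7 = 49.00000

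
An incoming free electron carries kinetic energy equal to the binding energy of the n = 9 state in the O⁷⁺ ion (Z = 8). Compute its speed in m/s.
1.94e+06 m/s (or 0.64866% of c)

The binding energy at n = 9 for O⁷⁺ is:
E_9 = -13.6057 × 8²/9² = -10.7501827 eV
|E_9| = 10.7501827 eV

Convert to Joules:
KE = 10.7501827 eV × (1.602177 × 10⁻¹⁹ J/eV) = 1.7224e-18 J

Using KE = ½mv²:
v = √(2·KE/m_e)
v = √(2 × 1.7224e-18 J / 9.10938 × 10⁻³¹ kg)
v = 1.94e+06 m/s

This is approximately 0.64866% the speed of light.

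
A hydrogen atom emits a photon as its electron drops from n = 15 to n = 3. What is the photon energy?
1.45 eV

The energy levels are E_n = -13.6057 eV / n².

Energy at n = 15: E_15 = -13.6057 / 15² = -0.06047 eV
Energy at n = 3: E_3 = -13.6057 / 3² = -1.51174 eV

For emission (electron falling to lower state), the photon energy is:
E_photon = E_15 - E_3 = |-0.06047 - (-1.51174)|
E_photon = 1.45 eV

This energy is carried away by the emitted photon.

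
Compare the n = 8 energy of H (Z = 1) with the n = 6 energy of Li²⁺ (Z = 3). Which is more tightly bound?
Li²⁺ at n = 6 (E = -3.4014 eV)

Using E_n = -13.6057 Z² / n² eV:

H (Z = 1) at n = 8:
E = -13.6057 × 1² / 8² = -13.6057 × 1 / 64 = -0.2125891 eV

Li²⁺ (Z = 3) at n = 6:
E = -13.6057 × 3² / 6² = -13.6057 × 9 / 36 = -3.4014250 eV

Since -3.4014250 eV < -0.2125891 eV,
Li²⁺ at n = 6 is more tightly bound (requires more energy to ionize).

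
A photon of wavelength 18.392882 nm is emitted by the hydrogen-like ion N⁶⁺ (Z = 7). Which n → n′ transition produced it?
n = 10 → n = 3

First, find the photon energy from the wavelength (hc = 1239.84 eV·nm):
E = hc/λ = 1239.84 eV·nm / 18.392882 nm = 67.408686 eV

The energy levels of N⁶⁺ satisfy E_n = -13.6057 × 7² / n² eV, so an emission n_i → n_f releases
ΔE = 13.6057 × 7² × (1/n_f² − 1/n_i²) eV.

Setting ΔE equal to the photon energy:
1/n_f² − 1/n_i² = 67.408686 / (13.6057 × 7²) = 0.10111111

Since 1/n_i² must be positive, we need 1/n_f² > 0.10111111, i.e. n_f ≤ 3. For each allowed n_f, solve n_i = (1/n_f² − 0.10111111)^(−1/2) and check whether it is a whole number:
  n_f = 1: 1/n_i² = 1.00000000 − 0.10111111 = 0.89888889 → n_i = 1.055  (not an integer) ✗
  n_f = 2: 1/n_i² = 0.25000000 − 0.10111111 = 0.14888889 → n_i = 2.592  (not an integer) ✗
  n_f = 3: 1/n_i² = 0.11111111 − 0.10111111 = 0.01000000 → n_i = 10.000  → integer, n_i = 10 ✓

Only n_f = 3 gives an integer upper level, n_i = 10.

The transition is from n = 10 to n = 3 (emission).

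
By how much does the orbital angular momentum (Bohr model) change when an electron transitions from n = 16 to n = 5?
1.1600e-33 J·s (or 11ℏ)

In the Bohr model, L_n = nℏ where ℏ = 1.054572e-34 J·s.

L_16 = 16ℏ = 1.687315e-33 J·s
L_5 = 5ℏ = 5.272860e-34 J·s

ΔL = L_16 - L_5 = (16 - 5)ℏ = 11ℏ
ΔL = 11 × 1.054572e-34 J·s = 1.1600e-33 J·s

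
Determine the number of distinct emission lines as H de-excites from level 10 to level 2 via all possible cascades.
36

The electron can occupy levels n = 2, 3, ..., 10 during de-excitation — that is m = 10 - 2 + 1 = 9 distinct levels.

The number of distinct spectral lines equals the number of ways to choose 2 of these m levels (each pair gives one possible emission transition):

Number of lines = m(m-1)/2 = 9×8/2 = 36

These correspond to all possible transitions between the 9 levels:
10 → 9, 10 → 8, 10 → 7, 10 → 6, 10 → 5, 10 → 4, 10 → 3, 10 → 2...

Each transition produces a photon with a unique energy (and thus wavelength). This count does not depend on Z.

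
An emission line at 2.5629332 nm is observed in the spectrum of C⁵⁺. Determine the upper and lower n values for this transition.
n = 9 → n = 1

First, find the photon energy from the wavelength (hc = 1239.84 eV·nm):
E = hc/λ = 1239.84 eV·nm / 2.5629332 nm = 483.75822 eV

The energy levels of C⁵⁺ satisfy E_n = -13.6057 × 6² / n² eV, so an emission n_i → n_f releases
ΔE = 13.6057 × 6² × (1/n_f² − 1/n_i²) eV.

Setting ΔE equal to the photon energy:
1/n_f² − 1/n_i² = 483.75822 / (13.6057 × 6²) = 0.98765432

Since 1/n_i² must be positive, we need 1/n_f² > 0.98765432, i.e. n_f ≤ 1. For each allowed n_f, solve n_i = (1/n_f² − 0.98765432)^(−1/2) and check whether it is a whole number:
  n_f = 1: 1/n_i² = 1.00000000 − 0.98765432 = 0.01234568 → n_i = 9.000  → integer, n_i = 9 ✓

Only n_f = 1 gives an integer upper level, n_i = 9.

The transition is from n = 9 to n = 1 (emission).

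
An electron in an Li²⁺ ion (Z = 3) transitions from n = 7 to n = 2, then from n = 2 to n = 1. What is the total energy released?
119.95 eV

The energy levels of Li²⁺ are E_n = -13.6057 × 3² / n² eV.

First transition (7 → 2):
ΔE₁ = |E_2 - E_7|
ΔE₁ = |-30.61282500 - (-2.49900612)| = 28.11382 eV

Second transition (2 → 1):
ΔE₂ = |E_1 - E_2|
ΔE₂ = |-122.45130000 - (-30.61282500)| = 91.83848 eV

Total energy released:
E_total = ΔE₁ + ΔE₂ = 28.11382 + 91.83848 = 119.95 eV

Note: This equals the direct transition 7 → 1: 119.95 eV ✓
Energy is conserved regardless of the path taken.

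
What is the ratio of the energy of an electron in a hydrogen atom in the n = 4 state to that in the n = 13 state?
10.5625

Using E_n = -13.6057 Z² / n² eV with Z = 1:

E_4 = -13.6057 / 4² = -13.6057 / 16 = -0.850356250 eV
E_13 = -13.6057 / 13² = -13.6057 / 169 = -0.080507101 eV

The ratio is:
E_4/E_13 = (-0.850356250) / (-0.080507101)
E_4/E_13 = (-13.6057/16) / (-13.6057/169)
E_4/E_13 = 169/16
E_4/E_13 = 10.5625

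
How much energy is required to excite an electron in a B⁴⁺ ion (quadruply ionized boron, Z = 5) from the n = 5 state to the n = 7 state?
6.66402 eV

The energy levels of a hydrogen-like atom are E_n = -13.6057 Z² eV / n².

Energy at n = 5: E_5 = -13.6057 × 5² / 5² = -13.60570000 eV
Energy at n = 7: E_7 = -13.6057 × 5² / 7² = -6.94168367 eV

The excitation energy is the difference:
ΔE = E_7 - E_5
ΔE = -6.94168367 - (-13.60570000)
ΔE = 6.66402 eV

Since this is positive, energy must be absorbed (photon absorption).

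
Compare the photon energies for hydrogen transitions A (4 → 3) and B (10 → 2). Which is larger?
10 → 2

Calculate the energy for each transition:

Transition 4 → 3:
ΔE₁ = |E_3 - E_4| = |-13.6057/3² - (-13.6057/4²)|
ΔE₁ = |-1.5117444444 - (-0.8503562500)| = 0.6613882 eV

Transition 10 → 2:
ΔE₂ = |E_2 - E_10| = |-13.6057/2² - (-13.6057/10²)|
ΔE₂ = |-3.4014250000 - (-0.1360570000)| = 3.2653680 eV

Since 3.2653680 eV > 0.6613882 eV, the transition 10 → 2 emits the more energetic photon.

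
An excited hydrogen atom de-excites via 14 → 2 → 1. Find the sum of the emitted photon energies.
13.53628 eV

The energy levels of hydrogen are E_n = -13.6057 / n² eV.

First transition (14 → 2):
ΔE₁ = |E_2 - E_14|
ΔE₁ = |-3.40142500000 - (-0.06941683673)| = 3.33200816 eV

Second transition (2 → 1):
ΔE₂ = |E_1 - E_2|
ΔE₂ = |-13.60570000000 - (-3.40142500000)| = 10.20427500 eV

Total energy released:
E_total = ΔE₁ + ΔE₂ = 3.33200816 + 10.20427500 = 13.53628 eV

Note: This equals the direct transition 14 → 1: 13.53628 eV ✓
Energy is conserved regardless of the path taken.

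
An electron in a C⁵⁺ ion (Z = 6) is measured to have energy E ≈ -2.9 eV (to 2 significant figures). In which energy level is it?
n = 13

The exact energy levels follow E_n = -13.6057 Z² / n² eV with Z = 6.

The measured value (-2.9 eV) is reported to only 2 significant figures, so we must test candidate n values and see which one matches to that precision.

Candidate energies:
  n = 11:  E = -13.6057 × 6² / 11² = -4.04798 eV
  n = 12:  E = -13.6057 × 6² / 12² = -3.40143 eV
  n = 13:  E = -13.6057 × 6² / 13² = -2.89826 eV  ← matches
  n = 14:  E = -13.6057 × 6² / 14² = -2.49901 eV
  n = 15:  E = -13.6057 × 6² / 15² = -2.17691 eV

Checking against the measurement of -2.9 eV (2 sig figs), only n = 13 agrees:
E_13 = -2.89826 eV, which rounds to -2.9 eV ✓

Therefore n = 13.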